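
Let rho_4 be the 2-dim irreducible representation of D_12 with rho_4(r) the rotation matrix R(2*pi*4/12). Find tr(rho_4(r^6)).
chi_{rho_4}(r^6) = 2*cos(2*pi*4*6/12) = 2

Explanation: rho_4(r^6) is rotation by angle 2*pi*4*6/12, whose trace is 2*cos(2*pi*4*6/12) = 2.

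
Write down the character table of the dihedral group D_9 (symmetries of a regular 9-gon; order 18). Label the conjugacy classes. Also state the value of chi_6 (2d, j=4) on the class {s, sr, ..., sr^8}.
Conjugacy classes: {e} of size 1, {r^1, r^8} of size 2, {r^2, r^7} of size 2, {r^3, r^6} of size 2, {r^4, r^5} of size 2, {s, sr, ..., sr^8} of size 9.
Character table:
  irrep \ class              {e} (size 1)  {r^1, r^8} (size 2)  {r^2, r^7} (size 2)  {r^3, r^6} (size 2)  {r^4, r^5} (size 2)  {s, sr, ..., sr^8} (size 9)
  chi_1 (triv)               1             1                    1                    1                    1                    1                          
  chi_2 (sign: r->1, s->-1)  1             1                    1                    1                    1                    -1                         
  chi_3 (2d, j=1)            2             2*cos(2*pi/9)        2*cos(4*pi/9)        -1                   -2*cos(pi/9)         0                          
  chi_4 (2d, j=2)            2             2*cos(4*pi/9)        -2*cos(pi/9)         -1                   2*cos(2*pi/9)        0                          
  chi_5 (2d, j=3)            2             -1                   -1                   2                    -1                   0                          
  chi_6 (2d, j=4)            2             -2*cos(pi/9)         2*cos(2*pi/9)        -1                   2*cos(4*pi/9)        0                          

Spot check: chi_6 (2d, j=4) on {s, sr, ..., sr^8} = 0.

Reasoning: D_9 has order 2*9 = 18 with 6 conjugacy classes, hence 6 irreducibles. Sum of squared dims 1 + 1 + 4 + 4 + 4 + 4 = 18 = |G|. Linear characters come from the abelianisation; the 2-dimensional irreps have character r^k -> 2*cos(2*pi*j*k/9), reflections -> 0.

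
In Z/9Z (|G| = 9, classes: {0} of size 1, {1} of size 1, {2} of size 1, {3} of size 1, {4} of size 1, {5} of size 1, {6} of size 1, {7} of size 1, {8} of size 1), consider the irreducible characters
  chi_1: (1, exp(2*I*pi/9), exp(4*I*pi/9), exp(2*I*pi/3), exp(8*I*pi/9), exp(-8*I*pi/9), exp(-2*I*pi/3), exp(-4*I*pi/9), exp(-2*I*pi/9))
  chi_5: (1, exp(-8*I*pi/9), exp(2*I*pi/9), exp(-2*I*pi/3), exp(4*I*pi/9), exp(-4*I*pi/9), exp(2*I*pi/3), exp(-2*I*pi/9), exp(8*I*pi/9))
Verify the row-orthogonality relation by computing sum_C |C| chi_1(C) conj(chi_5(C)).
Sum = 0; so <chi_1, chi_5> = 0 (distinct irreducibles are orthogonal).

Proof sketch: Compute term by term over conjugacy classes (|C| * chi_1(C) * conj(chi_5(C))):
  1*(1)*conj(1) + 1*(exp(2*I*pi/9))*conj(exp(-8*I*pi/9)) + 1*(exp(4*I*pi/9))*conj(exp(2*I*pi/9)) + 1*(exp(2*I*pi/3))*conj(exp(-2*I*pi/3)) + 1*(exp(8*I*pi/9))*conj(exp(4*I*pi/9)) + 1*(exp(-8*I*pi/9))*conj(exp(-4*I*pi/9)) + 1*(exp(-2*I*pi/3))*conj(exp(2*I*pi/3)) + 1*(exp(-4*I*pi/9))*conj(exp(-2*I*pi/9)) + 1*(exp(-2*I*pi/9))*conj(exp(8*I*pi/9))
  = (1) + (exp(-8*I*pi/9)) + (exp(2*I*pi/9)) + (exp(-2*I*pi/3)) + (exp(4*I*pi/9)) + (exp(-4*I*pi/9)) + (exp(2*I*pi/3)) + (exp(-2*I*pi/9)) + (exp(8*I*pi/9))
  = 0.
(Exp terms are combined using exp(i*s)*conj(exp(i*t)) = exp(i*(s-t)), and sums of them are collapsed using the identity that for every m > 1 the m distinct m-th roots of unity sum to 0, e.g. 1 + exp(2*I*pi/3) + exp(-2*I*pi/3) = 0.)
Dividing by |G| = 9 gives 0/9 = 0, matching the row-orthogonality relation <chi_1, chi_5> = [chi_1 = chi_5].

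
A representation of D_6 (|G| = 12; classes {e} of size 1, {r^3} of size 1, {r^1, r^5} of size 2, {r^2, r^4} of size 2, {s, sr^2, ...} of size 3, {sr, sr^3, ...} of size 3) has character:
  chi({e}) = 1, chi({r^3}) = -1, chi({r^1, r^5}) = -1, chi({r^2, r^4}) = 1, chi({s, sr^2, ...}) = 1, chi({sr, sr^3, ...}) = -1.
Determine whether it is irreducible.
Irreducible: <chi, chi> = 1.

Working: <chi, chi> = (1/|G|) sum_C |C| * |chi(C)|^2 = (1/12)[1*|1|^2 + 1*|-1|^2 + 2*|-1|^2 + 2*|1|^2 + 3*|1|^2 + 3*|-1|^2]
  = (1/12)[(1) + (1) + (2) + (2) + (3) + (3)] = 12/12 = 1.
A character is irreducible iff <chi, chi> = 1, so this representation is irreducible.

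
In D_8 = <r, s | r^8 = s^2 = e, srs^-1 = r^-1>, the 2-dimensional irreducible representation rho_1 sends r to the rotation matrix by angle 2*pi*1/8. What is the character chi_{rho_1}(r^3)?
chi_{rho_1}(r^3) = 2*cos(2*pi*1*3/8) = -sqrt(2)

Reasoning: rho_1(r^3) is rotation by angle 2*pi*1*3/8, whose trace is 2*cos(2*pi*1*3/8) = -sqrt(2).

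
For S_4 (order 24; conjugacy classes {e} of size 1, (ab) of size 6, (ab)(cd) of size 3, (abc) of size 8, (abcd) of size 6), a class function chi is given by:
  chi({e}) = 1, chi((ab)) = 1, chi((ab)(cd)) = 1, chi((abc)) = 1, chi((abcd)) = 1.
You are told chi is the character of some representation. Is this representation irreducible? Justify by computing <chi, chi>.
Irreducible: <chi, chi> = 1.

Reasoning: <chi, chi> = (1/|G|) sum_C |C| * |chi(C)|^2 = (1/24)[1*|1|^2 + 6*|1|^2 + 3*|1|^2 + 8*|1|^2 + 6*|1|^2]
  = (1/24)[(1) + (6) + (3) + (8) + (6)] = 24/24 = 1.
A character is irreducible iff <chi, chi> = 1, so this representation is irreducible.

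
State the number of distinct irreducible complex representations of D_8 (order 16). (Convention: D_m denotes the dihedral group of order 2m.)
7

Derivation: The number of irreducible complex representations of a finite group equals its number of conjugacy classes. D_8 has 7 conjugacy classes (n/2 + 3 for n even), so D_8 (order 16) has exactly 7 irreducible complex representations.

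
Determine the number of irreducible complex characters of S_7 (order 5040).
15

Solution. The number of irreducible complex representations of a finite group equals its number of conjugacy classes. Conjugacy classes in S_7 correspond to cycle types, i.e. partitions of 7; there are p(7) = 15 of them, so S_7 (order 5040) has exactly 15 irreducible complex representations.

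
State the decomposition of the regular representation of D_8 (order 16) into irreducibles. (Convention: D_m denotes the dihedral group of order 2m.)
Each irreducible V_i of dimension d_i appears with multiplicity d_i, i.e. rho_reg = (direct sum over all irreducibles V_i) d_i V_i. The irreducible dimensions for D_8 are 1, 1, 1, 1, 2, 2, 2: 4 irreducibles of dimension 1, each with multiplicity 1; 3 irreducibles of dimension 2, each with multiplicity 2. Total dimension 4*1*1 + 3*2*2 = 16 = |G|.

General theorem: in the regular representation of a finite group G, each irreducible appears with multiplicity equal to its dimension. Check: dim(rho_reg) = sum d_i^2 = 1 + 1 + 1 + 1 + 4 + 4 + 4 = 16 = |G|.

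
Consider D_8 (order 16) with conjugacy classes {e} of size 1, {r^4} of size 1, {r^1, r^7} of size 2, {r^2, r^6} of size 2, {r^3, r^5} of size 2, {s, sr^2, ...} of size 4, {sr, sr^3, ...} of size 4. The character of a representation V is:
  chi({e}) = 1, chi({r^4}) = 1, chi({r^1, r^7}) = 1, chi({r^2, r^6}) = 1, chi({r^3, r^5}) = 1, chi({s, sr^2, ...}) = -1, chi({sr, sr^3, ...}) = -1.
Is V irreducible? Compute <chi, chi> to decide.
Irreducible: <chi, chi> = 1.

Justification: <chi, chi> = (1/|G|) sum_C |C| * |chi(C)|^2 = (1/16)[1*|1|^2 + 1*|1|^2 + 2*|1|^2 + 2*|1|^2 + 2*|1|^2 + 4*|-1|^2 + 4*|-1|^2]
  = (1/16)[(1) + (1) + (2) + (2) + (2) + (4) + (4)] = 16/16 = 1.
A character is irreducible iff <chi, chi> = 1, so this representation is irreducible.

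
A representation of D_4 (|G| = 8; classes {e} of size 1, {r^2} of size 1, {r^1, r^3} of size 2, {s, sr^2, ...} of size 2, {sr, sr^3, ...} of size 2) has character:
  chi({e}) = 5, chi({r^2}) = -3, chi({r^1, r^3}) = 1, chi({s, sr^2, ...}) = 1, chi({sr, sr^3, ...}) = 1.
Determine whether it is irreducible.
Not irreducible (reducible): <chi, chi> = 5 > 1.

Solution. <chi, chi> = (1/|G|) sum_C |C| * |chi(C)|^2 = (1/8)[1*|5|^2 + 1*|-3|^2 + 2*|1|^2 + 2*|1|^2 + 2*|1|^2]
  = (1/8)[(25) + (9) + (2) + (2) + (2)] = 40/8 = 5.
A character is irreducible iff <chi, chi> = 1, so this representation is reducible.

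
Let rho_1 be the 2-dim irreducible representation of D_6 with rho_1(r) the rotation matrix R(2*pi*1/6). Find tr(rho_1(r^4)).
chi_{rho_1}(r^4) = 2*cos(2*pi*1*4/6) = -1

Argument: rho_1(r^4) is rotation by angle 2*pi*1*4/6, whose trace is 2*cos(2*pi*1*4/6) = -1.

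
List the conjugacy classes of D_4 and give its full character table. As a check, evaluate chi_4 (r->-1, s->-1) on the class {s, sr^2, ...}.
Conjugacy classes: {e} of size 1, {r^2} of size 1, {r^1, r^3} of size 2, {s, sr^2, ...} of size 2, {sr, sr^3, ...} of size 2.
Character table:
  irrep \ class              {e} (size 1)  {r^2} (size 1)  {r^1, r^3} (size 2)  {s, sr^2, ...} (size 2)  {sr, sr^3, ...} (size 2)
  chi_1 (triv)               1             1               1                    1                        1                       
  chi_2 (sign: r->1, s->-1)  1             1               1                    -1                       -1                      
  chi_3 (r->-1, s->1)        1             1               -1                   1                        -1                      
  chi_4 (r->-1, s->-1)       1             1               -1                   -1                       1                       
  chi_5 (2d, j=1)            2             -2              0                    0                        0                       

Spot check: chi_4 (r->-1, s->-1) on {s, sr^2, ...} = -1.

Justification: D_4 has order 2*4 = 8 with 5 conjugacy classes, hence 5 irreducibles. Sum of squared dims 1 + 1 + 1 + 1 + 4 = 8 = |G|. Linear characters come from the abelianisation; the 2-dimensional irreps have character r^k -> 2*cos(2*pi*j*k/4), reflections -> 0.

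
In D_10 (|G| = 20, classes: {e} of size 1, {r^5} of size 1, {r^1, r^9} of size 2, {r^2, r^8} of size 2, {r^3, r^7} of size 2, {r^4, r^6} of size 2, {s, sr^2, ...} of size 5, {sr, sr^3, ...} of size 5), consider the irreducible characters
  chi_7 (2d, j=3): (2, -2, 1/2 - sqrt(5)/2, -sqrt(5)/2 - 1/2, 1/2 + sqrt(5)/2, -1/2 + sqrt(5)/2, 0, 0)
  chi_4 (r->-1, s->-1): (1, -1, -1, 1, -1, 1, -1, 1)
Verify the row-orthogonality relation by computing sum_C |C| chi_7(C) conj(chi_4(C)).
Sum = 0; so <chi_7, chi_4> = 0 (distinct irreducibles are orthogonal).

Compute term by term over conjugacy classes (|C| * chi_7(C) * conj(chi_4(C))):
  1*(2)*conj(1) + 1*(-2)*conj(-1) + 2*(1/2 - sqrt(5)/2)*conj(-1) + 2*(-sqrt(5)/2 - 1/2)*conj(1) + 2*(1/2 + sqrt(5)/2)*conj(-1) + 2*(-1/2 + sqrt(5)/2)*conj(1) + 5*(0)*conj(-1) + 5*(0)*conj(1)
  = (2) + (2) + (-1 + sqrt(5)) + (-sqrt(5) - 1) + (-sqrt(5) - 1) + (-1 + sqrt(5)) + (0) + (0)
  = 0.
Dividing by |G| = 20 gives 0/20 = 0, matching the row-orthogonality relation <chi_7, chi_4> = [chi_7 = chi_4].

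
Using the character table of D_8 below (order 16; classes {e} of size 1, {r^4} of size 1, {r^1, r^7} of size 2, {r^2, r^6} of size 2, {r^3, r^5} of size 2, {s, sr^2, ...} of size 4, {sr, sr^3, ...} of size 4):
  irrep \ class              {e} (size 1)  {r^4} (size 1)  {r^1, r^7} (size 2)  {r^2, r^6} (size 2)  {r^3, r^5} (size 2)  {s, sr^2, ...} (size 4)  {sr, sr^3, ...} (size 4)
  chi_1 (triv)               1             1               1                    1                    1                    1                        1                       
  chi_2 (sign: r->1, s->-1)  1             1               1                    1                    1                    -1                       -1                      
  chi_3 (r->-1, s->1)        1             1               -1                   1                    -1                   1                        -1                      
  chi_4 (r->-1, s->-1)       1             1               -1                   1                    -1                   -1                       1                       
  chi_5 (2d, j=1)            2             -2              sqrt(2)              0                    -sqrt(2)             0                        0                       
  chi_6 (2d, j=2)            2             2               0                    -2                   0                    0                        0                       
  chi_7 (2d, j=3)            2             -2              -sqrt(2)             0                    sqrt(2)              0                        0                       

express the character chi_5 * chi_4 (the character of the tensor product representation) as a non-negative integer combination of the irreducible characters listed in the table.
chi_5 tensor chi_4 = chi_7 (all other irreducibles have multiplicity 0).

Details: The character of a tensor product is the pointwise product (chi_5 * chi_4)(C) = chi_5(C) * chi_4(C):
  {e}: (2)*(1), {r^4}: (-2)*(1), {r^1, r^7}: (sqrt(2))*(-1), {r^2, r^6}: (0)*(1), {r^3, r^5}: (-sqrt(2))*(-1), {s, sr^2, ...}: (0)*(-1), {sr, sr^3, ...}: (0)*(1)
so (chi_5 * chi_4) takes values
  {e} -> 2, {r^4} -> -2, {r^1, r^7} -> -sqrt(2), {r^2, r^6} -> 0, {r^3, r^5} -> sqrt(2), {s, sr^2, ...} -> 0, {sr, sr^3, ...} -> 0.
Now take the inner product of this character with each irreducible chi from the table, <chi_5*chi_4, chi> = (1/16) sum_C |C| (chi_5*chi_4)(C) conj(chi(C)):
  <chi_5*chi_4, chi_1> = (1/16)[1*(2)*conj(1) + 1*(-2)*conj(1) + 2*(-sqrt(2))*conj(1) + 2*(0)*conj(1) + 2*(sqrt(2))*conj(1) + 4*(0)*conj(1) + 4*(0)*conj(1)]
      = (1/16)[(2) + (-2) + (-2*sqrt(2)) + (0) + (2*sqrt(2)) + (0) + (0)] = 0/16 = 0
  <chi_5*chi_4, chi_2> = (1/16)[1*(2)*conj(1) + 1*(-2)*conj(1) + 2*(-sqrt(2))*conj(1) + 2*(0)*conj(1) + 2*(sqrt(2))*conj(1) + 4*(0)*conj(-1) + 4*(0)*conj(-1)]
      = (1/16)[(2) + (-2) + (-2*sqrt(2)) + (0) + (2*sqrt(2)) + (0) + (0)] = 0/16 = 0
  <chi_5*chi_4, chi_3> = (1/16)[1*(2)*conj(1) + 1*(-2)*conj(1) + 2*(-sqrt(2))*conj(-1) + 2*(0)*conj(1) + 2*(sqrt(2))*conj(-1) + 4*(0)*conj(1) + 4*(0)*conj(-1)]
      = (1/16)[(2) + (-2) + (2*sqrt(2)) + (0) + (-2*sqrt(2)) + (0) + (0)] = 0/16 = 0
  <chi_5*chi_4, chi_4> = (1/16)[1*(2)*conj(1) + 1*(-2)*conj(1) + 2*(-sqrt(2))*conj(-1) + 2*(0)*conj(1) + 2*(sqrt(2))*conj(-1) + 4*(0)*conj(-1) + 4*(0)*conj(1)]
      = (1/16)[(2) + (-2) + (2*sqrt(2)) + (0) + (-2*sqrt(2)) + (0) + (0)] = 0/16 = 0
  <chi_5*chi_4, chi_5> = (1/16)[1*(2)*conj(2) + 1*(-2)*conj(-2) + 2*(-sqrt(2))*conj(sqrt(2)) + 2*(0)*conj(0) + 2*(sqrt(2))*conj(-sqrt(2)) + 4*(0)*conj(0) + 4*(0)*conj(0)]
      = (1/16)[(4) + (4) + (-4) + (0) + (-4) + (0) + (0)] = 0/16 = 0
  <chi_5*chi_4, chi_6> = (1/16)[1*(2)*conj(2) + 1*(-2)*conj(2) + 2*(-sqrt(2))*conj(0) + 2*(0)*conj(-2) + 2*(sqrt(2))*conj(0) + 4*(0)*conj(0) + 4*(0)*conj(0)]
      = (1/16)[(4) + (-4) + (0) + (0) + (0) + (0) + (0)] = 0/16 = 0
  <chi_5*chi_4, chi_7> = (1/16)[1*(2)*conj(2) + 1*(-2)*conj(-2) + 2*(-sqrt(2))*conj(-sqrt(2)) + 2*(0)*conj(0) + 2*(sqrt(2))*conj(sqrt(2)) + 4*(0)*conj(0) + 4*(0)*conj(0)]
      = (1/16)[(4) + (4) + (4) + (0) + (4) + (0) + (0)] = 16/16 = 1
Hence the multiplicities are chi_7: 1. Dimension check: dim(chi_5)*dim(chi_4) = 2*1 = 2 and sum (mult * dim) = 1*2 = 2.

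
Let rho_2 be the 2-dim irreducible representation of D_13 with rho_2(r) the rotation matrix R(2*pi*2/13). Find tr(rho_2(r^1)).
chi_{rho_2}(r^1) = 2*cos(2*pi*2*1/13) = 2*cos(4*pi/13)

Solution. rho_2(r^1) is rotation by angle 2*pi*2*1/13, whose trace is 2*cos(2*pi*2*1/13) = 2*cos(4*pi/13).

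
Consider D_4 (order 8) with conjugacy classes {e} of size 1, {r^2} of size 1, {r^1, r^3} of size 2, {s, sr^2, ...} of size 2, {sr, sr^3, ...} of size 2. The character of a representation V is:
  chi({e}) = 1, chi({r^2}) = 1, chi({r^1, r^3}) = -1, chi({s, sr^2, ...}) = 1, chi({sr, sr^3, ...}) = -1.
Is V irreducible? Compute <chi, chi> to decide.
Irreducible: <chi, chi> = 1.

Proof sketch: <chi, chi> = (1/|G|) sum_C |C| * |chi(C)|^2 = (1/8)[1*|1|^2 + 1*|1|^2 + 2*|-1|^2 + 2*|1|^2 + 2*|-1|^2]
  = (1/8)[(1) + (1) + (2) + (2) + (2)] = 8/8 = 1.
A character is irreducible iff <chi, chi> = 1, so this representation is irreducible.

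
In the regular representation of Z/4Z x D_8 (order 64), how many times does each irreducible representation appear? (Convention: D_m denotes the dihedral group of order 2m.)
Each irreducible V_i of dimension d_i appears with multiplicity d_i, i.e. rho_reg = (direct sum over all irreducibles V_i) d_i V_i. The irreducible dimensions for Z/4Z x D_8 are 1, 1, 1, 1, 1, 1, 1, 1, 1, 1, 1, 1, 1, 1, 1, 1, 2, 2, 2, 2, 2, 2, 2, 2, 2, 2, 2, 2: 16 irreducibles of dimension 1, each with multiplicity 1; 12 irreducibles of dimension 2, each with multiplicity 2. Total dimension 16*1*1 + 12*2*2 = 64 = |G|.

Details: General theorem: in the regular representation of a finite group G, each irreducible appears with multiplicity equal to its dimension. Check: dim(rho_reg) = sum d_i^2 = 1 + 1 + 1 + 1 + 1 + 1 + 1 + 1 + 1 + 1 + 1 + 1 + 1 + 1 + 1 + 1 + 4 + 4 + 4 + 4 + 4 + 4 + 4 + 4 + 4 + 4 + 4 + 4 = 64 = |G|.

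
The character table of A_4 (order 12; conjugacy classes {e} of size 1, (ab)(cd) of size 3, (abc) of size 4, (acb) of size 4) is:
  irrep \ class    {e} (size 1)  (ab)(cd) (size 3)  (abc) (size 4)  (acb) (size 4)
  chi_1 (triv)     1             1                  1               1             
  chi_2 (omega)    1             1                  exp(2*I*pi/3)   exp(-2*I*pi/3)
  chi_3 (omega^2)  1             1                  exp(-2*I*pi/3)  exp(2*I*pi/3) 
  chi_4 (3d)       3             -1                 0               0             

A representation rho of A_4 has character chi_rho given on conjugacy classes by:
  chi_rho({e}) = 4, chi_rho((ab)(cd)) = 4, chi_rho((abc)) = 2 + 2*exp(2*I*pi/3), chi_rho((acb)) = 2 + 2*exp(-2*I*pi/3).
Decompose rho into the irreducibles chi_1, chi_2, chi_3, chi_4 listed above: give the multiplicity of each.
Multiplicities: chi_1: 2, chi_2: 2, chi_3: 0, chi_4: 0.

Explanation: Use <chi_rho, chi> = (1/|G|) sum_C |C| * chi_rho(C) * conj(chi(C)) with |G| = 12 for each irreducible chi in the table:
  <chi_rho, chi_1> = (1/12)[1*(4)*conj(1) + 3*(4)*conj(1) + 4*(2 + 2*exp(2*I*pi/3))*conj(1) + 4*(2 + 2*exp(-2*I*pi/3))*conj(1)]
      = (1/12)[(4) + (12) + (8 + 8*exp(2*I*pi/3)) + (8 + 8*exp(-2*I*pi/3))] = 24/12 = 2
  <chi_rho, chi_2> = (1/12)[1*(4)*conj(1) + 3*(4)*conj(1) + 4*(2 + 2*exp(2*I*pi/3))*conj(exp(2*I*pi/3)) + 4*(2 + 2*exp(-2*I*pi/3))*conj(exp(-2*I*pi/3))]
      = (1/12)[(4) + (12) + (8 + 8*exp(-2*I*pi/3)) + (8 + 8*exp(2*I*pi/3))] = 24/12 = 2
  <chi_rho, chi_3> = (1/12)[1*(4)*conj(1) + 3*(4)*conj(1) + 4*(2 + 2*exp(2*I*pi/3))*conj(exp(-2*I*pi/3)) + 4*(2 + 2*exp(-2*I*pi/3))*conj(exp(2*I*pi/3))]
      = (1/12)[(4) + (12) + (-8) + (-8)] = 0/12 = 0
  <chi_rho, chi_4> = (1/12)[1*(4)*conj(3) + 3*(4)*conj(-1) + 4*(2 + 2*exp(2*I*pi/3))*conj(0) + 4*(2 + 2*exp(-2*I*pi/3))*conj(0)]
      = (1/12)[(12) + (-12) + (0) + (0)] = 0/12 = 0
(Exp terms are combined using exp(i*s)*conj(exp(i*t)) = exp(i*(s-t)), and sums of them are collapsed using the identity that for every m > 1 the m distinct m-th roots of unity sum to 0, e.g. 1 + exp(2*I*pi/3) + exp(-2*I*pi/3) = 0.)
Dimension check: dim(rho) = sum (mult * dim) = 2*1 + 2*1 + 0*1 + 0*3 = 4 = chi_rho(e) = 4.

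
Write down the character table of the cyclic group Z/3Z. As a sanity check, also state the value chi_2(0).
Character table of Z/3Z (irreps indexed chi_0,...,chi_2 with chi_k(m) = zeta_3^(k*m), zeta_3 = exp(2*pi*i/3)):
  irrep \ class  {0} (size 1)  {1} (size 1)    {2} (size 1)  
  chi_0          1             1               1             
  chi_1          1             exp(2*I*pi/3)   exp(-2*I*pi/3)
  chi_2          1             exp(-2*I*pi/3)  exp(2*I*pi/3) 

Spot check: chi_2(0) = zeta_3^(2*0) = zeta_3^0 = 1.

Justification: Z/3Z is abelian, so all 3 irreducible complex representations are 1-dimensional. They are given by chi_k(m) = zeta_3^(k*m) for k = 0,...,2. Row orthogonality: sum_m chi_k(m) conj(chi_l(m)) = 3 * [k = l].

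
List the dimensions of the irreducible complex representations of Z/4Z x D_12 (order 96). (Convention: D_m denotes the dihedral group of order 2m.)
Dimensions: 1, 1, 1, 1, 1, 1, 1, 1, 1, 1, 1, 1, 1, 1, 1, 1, 2, 2, 2, 2, 2, 2, 2, 2, 2, 2, 2, 2, 2, 2, 2, 2, 2, 2, 2, 2

Proof sketch: There are 36 irreducibles (= number of conjugacy classes). Their dimensions d_i satisfy sum d_i^2 = |G| = 96: 1 + 1 + 1 + 1 + 1 + 1 + 1 + 1 + 1 + 1 + 1 + 1 + 1 + 1 + 1 + 1 + 4 + 4 + 4 + 4 + 4 + 4 + 4 + 4 + 4 + 4 + 4 + 4 + 4 + 4 + 4 + 4 + 4 + 4 + 4 + 4 = 96. (For the product with Z/4Z: each of the 4 1-dim characters of Z/4Z tensors with each irrep of D_12, giving 4 copies of each D_12-dimension.)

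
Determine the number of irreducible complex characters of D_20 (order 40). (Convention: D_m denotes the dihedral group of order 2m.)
13

Argument: The number of irreducible complex representations of a finite group equals its number of conjugacy classes. D_20 has 13 conjugacy classes (n/2 + 3 for n even), so D_20 (order 40) has exactly 13 irreducible complex representations.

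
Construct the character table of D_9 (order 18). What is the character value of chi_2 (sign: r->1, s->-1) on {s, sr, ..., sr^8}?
Conjugacy classes: {e} of size 1, {r^1, r^8} of size 2, {r^2, r^7} of size 2, {r^3, r^6} of size 2, {r^4, r^5} of size 2, {s, sr, ..., sr^8} of size 9.
Character table:
  irrep \ class              {e} (size 1)  {r^1, r^8} (size 2)  {r^2, r^7} (size 2)  {r^3, r^6} (size 2)  {r^4, r^5} (size 2)  {s, sr, ..., sr^8} (size 9)
  chi_1 (triv)               1             1                    1                    1                    1                    1                          
  chi_2 (sign: r->1, s->-1)  1             1                    1                    1                    1                    -1                         
  chi_3 (2d, j=1)            2             2*cos(2*pi/9)        2*cos(4*pi/9)        -1                   -2*cos(pi/9)         0                          
  chi_4 (2d, j=2)            2             2*cos(4*pi/9)        -2*cos(pi/9)         -1                   2*cos(2*pi/9)        0                          
  chi_5 (2d, j=3)            2             -1                   -1                   2                    -1                   0                          
  chi_6 (2d, j=4)            2             -2*cos(pi/9)         2*cos(2*pi/9)        -1                   2*cos(4*pi/9)        0                          

Spot check: chi_2 (sign: r->1, s->-1) on {s, sr, ..., sr^8} = -1.

D_9 has order 2*9 = 18 with 6 conjugacy classes, hence 6 irreducibles. Sum of squared dims 1 + 1 + 4 + 4 + 4 + 4 = 18 = |G|. Linear characters come from the abelianisation; the 2-dimensional irreps have character r^k -> 2*cos(2*pi*j*k/9), reflections -> 0.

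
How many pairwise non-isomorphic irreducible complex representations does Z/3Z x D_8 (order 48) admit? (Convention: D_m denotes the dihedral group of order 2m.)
21

Details: The number of irreducible complex representations of a finite group equals its number of conjugacy classes. For a direct product, #classes(G x H) = #classes(G) * #classes(H). Z/3Z has 3 classes (abelian), D_8 has 7 classes, so 3 * 7 = 21, so Z/3Z x D_8 (order 48) has exactly 21 irreducible complex representations.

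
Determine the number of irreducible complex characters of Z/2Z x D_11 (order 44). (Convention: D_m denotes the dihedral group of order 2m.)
14

Reasoning: The number of irreducible complex representations of a finite group equals its number of conjugacy classes. For a direct product, #classes(G x H) = #classes(G) * #classes(H). Z/2Z has 2 classes (abelian), D_11 has 7 classes, so 2 * 7 = 14, so Z/2Z x D_11 (order 44) has exactly 14 irreducible complex representations.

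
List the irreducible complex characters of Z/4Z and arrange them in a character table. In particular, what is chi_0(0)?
Character table of Z/4Z (irreps indexed chi_0,...,chi_3 with chi_k(m) = zeta_4^(k*m), zeta_4 = exp(2*pi*i/4)):
  irrep \ class  {0} (size 1)  {1} (size 1)  {2} (size 1)  {3} (size 1)
  chi_0          1             1             1             1           
  chi_1          1             I             -1            -I          
  chi_2          1             -1            1             -1          
  chi_3          1             -I            -1            I           

Spot check: chi_0(0) = zeta_4^(0*0) = zeta_4^0 = 1.

Argument: Z/4Z is abelian, so all 4 irreducible complex representations are 1-dimensional. They are given by chi_k(m) = zeta_4^(k*m) for k = 0,...,3. Row orthogonality: sum_m chi_k(m) conj(chi_l(m)) = 4 * [k = l].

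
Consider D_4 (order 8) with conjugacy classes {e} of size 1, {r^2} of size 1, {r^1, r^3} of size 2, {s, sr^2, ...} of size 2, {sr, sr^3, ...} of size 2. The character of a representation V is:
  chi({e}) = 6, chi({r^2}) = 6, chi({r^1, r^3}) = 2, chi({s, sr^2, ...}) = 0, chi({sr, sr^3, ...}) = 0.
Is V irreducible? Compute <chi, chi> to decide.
Not irreducible (reducible): <chi, chi> = 10 > 1.

Reasoning: <chi, chi> = (1/|G|) sum_C |C| * |chi(C)|^2 = (1/8)[1*|6|^2 + 1*|6|^2 + 2*|2|^2 + 2*|0|^2 + 2*|0|^2]
  = (1/8)[(36) + (36) + (8) + (0) + (0)] = 80/8 = 10.
A character is irreducible iff <chi, chi> = 1, so this representation is reducible.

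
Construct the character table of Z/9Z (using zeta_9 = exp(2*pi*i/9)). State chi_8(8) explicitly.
Character table of Z/9Z (irreps indexed chi_0,...,chi_8 with chi_k(m) = zeta_9^(k*m), zeta_9 = exp(2*pi*i/9)):
  irrep \ class  {0} (size 1)  {1} (size 1)    {2} (size 1)    {3} (size 1)    {4} (size 1)    {5} (size 1)    {6} (size 1)    {7} (size 1)    {8} (size 1)  
  chi_0          1             1               1               1               1               1               1               1               1             
  chi_1          1             exp(2*I*pi/9)   exp(4*I*pi/9)   exp(2*I*pi/3)   exp(8*I*pi/9)   exp(-8*I*pi/9)  exp(-2*I*pi/3)  exp(-4*I*pi/9)  exp(-2*I*pi/9)
  chi_2          1             exp(4*I*pi/9)   exp(8*I*pi/9)   exp(-2*I*pi/3)  exp(-2*I*pi/9)  exp(2*I*pi/9)   exp(2*I*pi/3)   exp(-8*I*pi/9)  exp(-4*I*pi/9)
  chi_3          1             exp(2*I*pi/3)   exp(-2*I*pi/3)  1               exp(2*I*pi/3)   exp(-2*I*pi/3)  1               exp(2*I*pi/3)   exp(-2*I*pi/3)
  chi_4          1             exp(8*I*pi/9)   exp(-2*I*pi/9)  exp(2*I*pi/3)   exp(-4*I*pi/9)  exp(4*I*pi/9)   exp(-2*I*pi/3)  exp(2*I*pi/9)   exp(-8*I*pi/9)
  chi_5          1             exp(-8*I*pi/9)  exp(2*I*pi/9)   exp(-2*I*pi/3)  exp(4*I*pi/9)   exp(-4*I*pi/9)  exp(2*I*pi/3)   exp(-2*I*pi/9)  exp(8*I*pi/9) 
  chi_6          1             exp(-2*I*pi/3)  exp(2*I*pi/3)   1               exp(-2*I*pi/3)  exp(2*I*pi/3)   1               exp(-2*I*pi/3)  exp(2*I*pi/3) 
  chi_7          1             exp(-4*I*pi/9)  exp(-8*I*pi/9)  exp(2*I*pi/3)   exp(2*I*pi/9)   exp(-2*I*pi/9)  exp(-2*I*pi/3)  exp(8*I*pi/9)   exp(4*I*pi/9) 
  chi_8          1             exp(-2*I*pi/9)  exp(-4*I*pi/9)  exp(-2*I*pi/3)  exp(-8*I*pi/9)  exp(8*I*pi/9)   exp(2*I*pi/3)   exp(4*I*pi/9)   exp(2*I*pi/9) 

Spot check: chi_8(8) = zeta_9^(8*8) = zeta_9^64 = exp(2*I*pi/9).

Solution. Z/9Z is abelian, so all 9 irreducible complex representations are 1-dimensional. They are given by chi_k(m) = zeta_9^(k*m) for k = 0,...,8. Row orthogonality: sum_m chi_k(m) conj(chi_l(m)) = 9 * [k = l].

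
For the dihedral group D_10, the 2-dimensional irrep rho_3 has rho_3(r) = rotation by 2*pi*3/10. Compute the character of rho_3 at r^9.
chi_{rho_3}(r^9) = 2*cos(2*pi*3*9/10) = 1/2 - sqrt(5)/2

Explanation: rho_3(r^9) is rotation by angle 2*pi*3*9/10, whose trace is 2*cos(2*pi*3*9/10) = 1/2 - sqrt(5)/2.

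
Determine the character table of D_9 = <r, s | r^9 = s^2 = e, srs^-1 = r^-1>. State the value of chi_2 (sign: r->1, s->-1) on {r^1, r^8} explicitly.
Conjugacy classes: {e} of size 1, {r^1, r^8} of size 2, {r^2, r^7} of size 2, {r^3, r^6} of size 2, {r^4, r^5} of size 2, {s, sr, ..., sr^8} of size 9.
Character table:
  irrep \ class              {e} (size 1)  {r^1, r^8} (size 2)  {r^2, r^7} (size 2)  {r^3, r^6} (size 2)  {r^4, r^5} (size 2)  {s, sr, ..., sr^8} (size 9)
  chi_1 (triv)               1             1                    1                    1                    1                    1                          
  chi_2 (sign: r->1, s->-1)  1             1                    1                    1                    1                    -1                         
  chi_3 (2d, j=1)            2             2*cos(2*pi/9)        2*cos(4*pi/9)        -1                   -2*cos(pi/9)         0                          
  chi_4 (2d, j=2)            2             2*cos(4*pi/9)        -2*cos(pi/9)         -1                   2*cos(2*pi/9)        0                          
  chi_5 (2d, j=3)            2             -1                   -1                   2                    -1                   0                          
  chi_6 (2d, j=4)            2             -2*cos(pi/9)         2*cos(2*pi/9)        -1                   2*cos(4*pi/9)        0                          

Spot check: chi_2 (sign: r->1, s->-1) on {r^1, r^8} = 1.

Justification: D_9 has order 2*9 = 18 with 6 conjugacy classes, hence 6 irreducibles. Sum of squared dims 1 + 1 + 4 + 4 + 4 + 4 = 18 = |G|. Linear characters come from the abelianisation; the 2-dimensional irreps have character r^k -> 2*cos(2*pi*j*k/9), reflections -> 0.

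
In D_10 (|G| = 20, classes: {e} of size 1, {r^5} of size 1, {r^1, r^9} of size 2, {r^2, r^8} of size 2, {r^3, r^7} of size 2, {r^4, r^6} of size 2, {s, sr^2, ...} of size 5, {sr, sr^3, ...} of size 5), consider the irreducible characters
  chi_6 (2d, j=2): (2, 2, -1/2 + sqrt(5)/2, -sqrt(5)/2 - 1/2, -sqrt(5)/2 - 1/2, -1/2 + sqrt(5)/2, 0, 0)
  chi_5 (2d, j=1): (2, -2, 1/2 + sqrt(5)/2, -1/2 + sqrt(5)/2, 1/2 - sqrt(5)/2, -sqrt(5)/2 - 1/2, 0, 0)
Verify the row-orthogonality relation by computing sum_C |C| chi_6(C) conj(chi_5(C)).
Sum = 0; so <chi_6, chi_5> = 0 (distinct irreducibles are orthogonal).

Explanation: Compute term by term over conjugacy classes (|C| * chi_6(C) * conj(chi_5(C))):
  1*(2)*conj(2) + 1*(2)*conj(-2) + 2*(-1/2 + sqrt(5)/2)*conj(1/2 + sqrt(5)/2) + 2*(-sqrt(5)/2 - 1/2)*conj(-1/2 + sqrt(5)/2) + 2*(-sqrt(5)/2 - 1/2)*conj(1/2 - sqrt(5)/2) + 2*(-1/2 + sqrt(5)/2)*conj(-sqrt(5)/2 - 1/2) + 5*(0)*conj(0) + 5*(0)*conj(0)
  = (4) + (-4) + (2) + (-2) + (2) + (-2) + (0) + (0)
  = 0.
Dividing by |G| = 20 gives 0/20 = 0, matching the row-orthogonality relation <chi_6, chi_5> = [chi_6 = chi_5].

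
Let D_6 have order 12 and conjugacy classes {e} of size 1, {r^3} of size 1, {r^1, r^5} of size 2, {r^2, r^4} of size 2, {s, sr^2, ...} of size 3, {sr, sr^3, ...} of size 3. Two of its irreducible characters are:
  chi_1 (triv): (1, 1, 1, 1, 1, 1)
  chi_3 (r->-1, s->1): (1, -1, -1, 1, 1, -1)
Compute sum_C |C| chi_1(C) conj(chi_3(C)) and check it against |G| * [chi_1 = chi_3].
Sum = 0; so <chi_1, chi_3> = 0 (distinct irreducibles are orthogonal).

Why: Compute term by term over conjugacy classes (|C| * chi_1(C) * conj(chi_3(C))):
  1*(1)*conj(1) + 1*(1)*conj(-1) + 2*(1)*conj(-1) + 2*(1)*conj(1) + 3*(1)*conj(1) + 3*(1)*conj(-1)
  = (1) + (-1) + (-2) + (2) + (3) + (-3)
  = 0.
Dividing by |G| = 12 gives 0/12 = 0, matching the row-orthogonality relation <chi_1, chi_3> = [chi_1 = chi_3].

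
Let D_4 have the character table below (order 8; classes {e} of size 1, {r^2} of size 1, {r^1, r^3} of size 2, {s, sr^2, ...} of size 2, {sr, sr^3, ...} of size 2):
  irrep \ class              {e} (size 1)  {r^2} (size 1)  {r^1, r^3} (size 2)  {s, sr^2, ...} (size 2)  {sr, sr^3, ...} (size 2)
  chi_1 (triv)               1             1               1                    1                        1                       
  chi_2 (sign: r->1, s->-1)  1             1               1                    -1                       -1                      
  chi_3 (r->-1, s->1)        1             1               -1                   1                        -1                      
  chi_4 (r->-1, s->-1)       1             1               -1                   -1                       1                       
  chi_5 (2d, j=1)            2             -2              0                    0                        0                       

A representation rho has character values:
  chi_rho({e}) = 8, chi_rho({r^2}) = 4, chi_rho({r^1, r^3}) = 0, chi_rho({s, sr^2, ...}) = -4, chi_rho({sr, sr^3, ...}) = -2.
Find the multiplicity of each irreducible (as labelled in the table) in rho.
Multiplicities: chi_1: 0, chi_2: 3, chi_3: 1, chi_4: 2, chi_5: 1.

Reasoning: Use <chi_rho, chi> = (1/|G|) sum_C |C| * chi_rho(C) * conj(chi(C)) with |G| = 8 for each irreducible chi in the table:
  <chi_rho, chi_1> = (1/8)[1*(8)*conj(1) + 1*(4)*conj(1) + 2*(0)*conj(1) + 2*(-4)*conj(1) + 2*(-2)*conj(1)]
      = (1/8)[(8) + (4) + (0) + (-8) + (-4)] = 0/8 = 0
  <chi_rho, chi_2> = (1/8)[1*(8)*conj(1) + 1*(4)*conj(1) + 2*(0)*conj(1) + 2*(-4)*conj(-1) + 2*(-2)*conj(-1)]
      = (1/8)[(8) + (4) + (0) + (8) + (4)] = 24/8 = 3
  <chi_rho, chi_3> = (1/8)[1*(8)*conj(1) + 1*(4)*conj(1) + 2*(0)*conj(-1) + 2*(-4)*conj(1) + 2*(-2)*conj(-1)]
      = (1/8)[(8) + (4) + (0) + (-8) + (4)] = 8/8 = 1
  <chi_rho, chi_4> = (1/8)[1*(8)*conj(1) + 1*(4)*conj(1) + 2*(0)*conj(-1) + 2*(-4)*conj(-1) + 2*(-2)*conj(1)]
      = (1/8)[(8) + (4) + (0) + (8) + (-4)] = 16/8 = 2
  <chi_rho, chi_5> = (1/8)[1*(8)*conj(2) + 1*(4)*conj(-2) + 2*(0)*conj(0) + 2*(-4)*conj(0) + 2*(-2)*conj(0)]
      = (1/8)[(16) + (-8) + (0) + (0) + (0)] = 8/8 = 1
Dimension check: dim(rho) = sum (mult * dim) = 0*1 + 3*1 + 1*1 + 2*1 + 1*2 = 8 = chi_rho(e) = 8.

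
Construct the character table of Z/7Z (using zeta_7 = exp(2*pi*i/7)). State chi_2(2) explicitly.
Character table of Z/7Z (irreps indexed chi_0,...,chi_6 with chi_k(m) = zeta_7^(k*m), zeta_7 = exp(2*pi*i/7)):
  irrep \ class  {0} (size 1)  {1} (size 1)    {2} (size 1)    {3} (size 1)    {4} (size 1)    {5} (size 1)    {6} (size 1)  
  chi_0          1             1               1               1               1               1               1             
  chi_1          1             exp(2*I*pi/7)   exp(4*I*pi/7)   exp(6*I*pi/7)   exp(-6*I*pi/7)  exp(-4*I*pi/7)  exp(-2*I*pi/7)
  chi_2          1             exp(4*I*pi/7)   exp(-6*I*pi/7)  exp(-2*I*pi/7)  exp(2*I*pi/7)   exp(6*I*pi/7)   exp(-4*I*pi/7)
  chi_3          1             exp(6*I*pi/7)   exp(-2*I*pi/7)  exp(4*I*pi/7)   exp(-4*I*pi/7)  exp(2*I*pi/7)   exp(-6*I*pi/7)
  chi_4          1             exp(-6*I*pi/7)  exp(2*I*pi/7)   exp(-4*I*pi/7)  exp(4*I*pi/7)   exp(-2*I*pi/7)  exp(6*I*pi/7) 
  chi_5          1             exp(-4*I*pi/7)  exp(6*I*pi/7)   exp(2*I*pi/7)   exp(-2*I*pi/7)  exp(-6*I*pi/7)  exp(4*I*pi/7) 
  chi_6          1             exp(-2*I*pi/7)  exp(-4*I*pi/7)  exp(-6*I*pi/7)  exp(6*I*pi/7)   exp(4*I*pi/7)   exp(2*I*pi/7) 

Spot check: chi_2(2) = zeta_7^(2*2) = zeta_7^4 = exp(-6*I*pi/7).

Z/7Z is abelian, so all 7 irreducible complex representations are 1-dimensional. They are given by chi_k(m) = zeta_7^(k*m) for k = 0,...,6. Row orthogonality: sum_m chi_k(m) conj(chi_l(m)) = 7 * [k = l].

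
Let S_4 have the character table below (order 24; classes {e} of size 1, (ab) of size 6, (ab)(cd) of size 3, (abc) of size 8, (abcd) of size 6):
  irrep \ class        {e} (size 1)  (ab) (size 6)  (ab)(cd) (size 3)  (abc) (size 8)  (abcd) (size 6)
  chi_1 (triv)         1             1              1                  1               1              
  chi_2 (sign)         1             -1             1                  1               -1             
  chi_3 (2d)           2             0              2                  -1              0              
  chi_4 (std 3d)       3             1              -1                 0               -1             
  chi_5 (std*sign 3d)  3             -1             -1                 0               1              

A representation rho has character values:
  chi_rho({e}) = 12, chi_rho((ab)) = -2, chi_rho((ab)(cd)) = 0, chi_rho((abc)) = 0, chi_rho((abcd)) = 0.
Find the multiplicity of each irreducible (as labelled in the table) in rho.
Multiplicities: chi_1: 0, chi_2: 1, chi_3: 1, chi_4: 1, chi_5: 2.

Details: Use <chi_rho, chi> = (1/|G|) sum_C |C| * chi_rho(C) * conj(chi(C)) with |G| = 24 for each irreducible chi in the table:
  <chi_rho, chi_1> = (1/24)[1*(12)*conj(1) + 6*(-2)*conj(1) + 3*(0)*conj(1) + 8*(0)*conj(1) + 6*(0)*conj(1)]
      = (1/24)[(12) + (-12) + (0) + (0) + (0)] = 0/24 = 0
  <chi_rho, chi_2> = (1/24)[1*(12)*conj(1) + 6*(-2)*conj(-1) + 3*(0)*conj(1) + 8*(0)*conj(1) + 6*(0)*conj(-1)]
      = (1/24)[(12) + (12) + (0) + (0) + (0)] = 24/24 = 1
  <chi_rho, chi_3> = (1/24)[1*(12)*conj(2) + 6*(-2)*conj(0) + 3*(0)*conj(2) + 8*(0)*conj(-1) + 6*(0)*conj(0)]
      = (1/24)[(24) + (0) + (0) + (0) + (0)] = 24/24 = 1
  <chi_rho, chi_4> = (1/24)[1*(12)*conj(3) + 6*(-2)*conj(1) + 3*(0)*conj(-1) + 8*(0)*conj(0) + 6*(0)*conj(-1)]
      = (1/24)[(36) + (-12) + (0) + (0) + (0)] = 24/24 = 1
  <chi_rho, chi_5> = (1/24)[1*(12)*conj(3) + 6*(-2)*conj(-1) + 3*(0)*conj(-1) + 8*(0)*conj(0) + 6*(0)*conj(1)]
      = (1/24)[(36) + (12) + (0) + (0) + (0)] = 48/24 = 2
Dimension check: dim(rho) = sum (mult * dim) = 0*1 + 1*1 + 1*2 + 1*3 + 2*3 = 12 = chi_rho(e) = 12.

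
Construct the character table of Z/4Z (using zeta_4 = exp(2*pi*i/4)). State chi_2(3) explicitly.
Character table of Z/4Z (irreps indexed chi_0,...,chi_3 with chi_k(m) = zeta_4^(k*m), zeta_4 = exp(2*pi*i/4)):
  irrep \ class  {0} (size 1)  {1} (size 1)  {2} (size 1)  {3} (size 1)
  chi_0          1             1             1             1           
  chi_1          1             I             -1            -I          
  chi_2          1             -1            1             -1          
  chi_3          1             -I            -1            I           

Spot check: chi_2(3) = zeta_4^(2*3) = zeta_4^6 = -1.

Argument: Z/4Z is abelian, so all 4 irreducible complex representations are 1-dimensional. They are given by chi_k(m) = zeta_4^(k*m) for k = 0,...,3. Row orthogonality: sum_m chi_k(m) conj(chi_l(m)) = 4 * [k = l].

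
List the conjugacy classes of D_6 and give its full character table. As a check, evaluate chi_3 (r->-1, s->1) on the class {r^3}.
Conjugacy classes: {e} of size 1, {r^3} of size 1, {r^1, r^5} of size 2, {r^2, r^4} of size 2, {s, sr^2, ...} of size 3, {sr, sr^3, ...} of size 3.
Character table:
  irrep \ class              {e} (size 1)  {r^3} (size 1)  {r^1, r^5} (size 2)  {r^2, r^4} (size 2)  {s, sr^2, ...} (size 3)  {sr, sr^3, ...} (size 3)
  chi_1 (triv)               1             1               1                    1                    1                        1                       
  chi_2 (sign: r->1, s->-1)  1             1               1                    1                    -1                       -1                      
  chi_3 (r->-1, s->1)        1             -1              -1                   1                    1                        -1                      
  chi_4 (r->-1, s->-1)       1             -1              -1                   1                    -1                       1                       
  chi_5 (2d, j=1)            2             -2              1                    -1                   0                        0                       
  chi_6 (2d, j=2)            2             2               -1                   -1                   0                        0                       

Spot check: chi_3 (r->-1, s->1) on {r^3} = -1.

Details: D_6 has order 2*6 = 12 with 6 conjugacy classes, hence 6 irreducibles. Sum of squared dims 1 + 1 + 1 + 1 + 4 + 4 = 12 = |G|. Linear characters come from the abelianisation; the 2-dimensional irreps have character r^k -> 2*cos(2*pi*j*k/6), reflections -> 0.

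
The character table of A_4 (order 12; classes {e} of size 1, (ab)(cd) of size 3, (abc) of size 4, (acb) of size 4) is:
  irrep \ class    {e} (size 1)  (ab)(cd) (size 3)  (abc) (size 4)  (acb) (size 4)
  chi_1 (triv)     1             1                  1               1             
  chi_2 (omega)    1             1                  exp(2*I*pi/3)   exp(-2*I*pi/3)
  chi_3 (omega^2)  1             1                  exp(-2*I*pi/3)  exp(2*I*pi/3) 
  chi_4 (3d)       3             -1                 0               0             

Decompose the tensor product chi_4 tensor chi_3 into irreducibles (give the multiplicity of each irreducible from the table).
chi_4 tensor chi_3 = chi_4 (all other irreducibles have multiplicity 0).

Solution. The character of a tensor product is the pointwise product (chi_4 * chi_3)(C) = chi_4(C) * chi_3(C):
  {e}: (3)*(1), (ab)(cd): (-1)*(1), (abc): (0)*(exp(-2*I*pi/3)), (acb): (0)*(exp(2*I*pi/3))
so (chi_4 * chi_3) takes values
  {e} -> 3, (ab)(cd) -> -1, (abc) -> 0, (acb) -> 0.
Now take the inner product of this character with each irreducible chi from the table, <chi_4*chi_3, chi> = (1/12) sum_C |C| (chi_4*chi_3)(C) conj(chi(C)):
  <chi_4*chi_3, chi_1> = (1/12)[1*(3)*conj(1) + 3*(-1)*conj(1) + 4*(0)*conj(1) + 4*(0)*conj(1)]
      = (1/12)[(3) + (-3) + (0) + (0)] = 0/12 = 0
  <chi_4*chi_3, chi_2> = (1/12)[1*(3)*conj(1) + 3*(-1)*conj(1) + 4*(0)*conj(exp(2*I*pi/3)) + 4*(0)*conj(exp(-2*I*pi/3))]
      = (1/12)[(3) + (-3) + (0) + (0)] = 0/12 = 0
  <chi_4*chi_3, chi_3> = (1/12)[1*(3)*conj(1) + 3*(-1)*conj(1) + 4*(0)*conj(exp(-2*I*pi/3)) + 4*(0)*conj(exp(2*I*pi/3))]
      = (1/12)[(3) + (-3) + (0) + (0)] = 0/12 = 0
  <chi_4*chi_3, chi_4> = (1/12)[1*(3)*conj(3) + 3*(-1)*conj(-1) + 4*(0)*conj(0) + 4*(0)*conj(0)]
      = (1/12)[(9) + (3) + (0) + (0)] = 12/12 = 1
(Exp terms are combined using exp(i*s)*conj(exp(i*t)) = exp(i*(s-t)), and sums of them are collapsed using the identity that for every m > 1 the m distinct m-th roots of unity sum to 0, e.g. 1 + exp(2*I*pi/3) + exp(-2*I*pi/3) = 0.)
Hence the multiplicities are chi_4: 1. Dimension check: dim(chi_4)*dim(chi_3) = 3*1 = 3 and sum (mult * dim) = 1*3 = 3.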